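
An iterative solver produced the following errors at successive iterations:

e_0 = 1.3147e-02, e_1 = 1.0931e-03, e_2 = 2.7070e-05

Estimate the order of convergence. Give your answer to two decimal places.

p ≈ ln(e_2/e_1) / ln(e_1/e_0)
  = ln(2.7070e-05/1.0931e-03) / ln(1.0931e-03/1.3147e-02)
  = ln(0.0247644) / ln(0.0831444)
  = -3.69835 / -2.48718 ≈ 1.48697

1.49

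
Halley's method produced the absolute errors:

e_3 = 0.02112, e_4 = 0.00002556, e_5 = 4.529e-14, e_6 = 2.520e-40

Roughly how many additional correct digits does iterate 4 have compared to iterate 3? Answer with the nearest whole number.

Digits gained ≈ log₁₀(e_3/e_4) = log₁₀(0.02112/0.00002556) = log₁₀(826.291) ≈ 2.917.

3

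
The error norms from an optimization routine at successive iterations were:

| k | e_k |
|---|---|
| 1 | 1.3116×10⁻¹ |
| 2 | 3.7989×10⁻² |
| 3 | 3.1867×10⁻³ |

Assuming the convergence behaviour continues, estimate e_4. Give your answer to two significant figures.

First estimate the order: p ≈ ln(e_3/e_2) / ln(e_2/e_1) = ln(3.1867×10⁻³/3.7989×10⁻²)/ln(3.7989×10⁻²/1.3116×10⁻¹) = ln(0.0838848)/ln(0.289639) ≈ 2.0001.
Then e_4 ≈ e_3·(e_3/e_2)^p = 3.1867×10⁻³·(0.0838848)^2.0001 = 3.1867×10⁻³·0.00703492 ≈ 2.242e-05.

2.2e-5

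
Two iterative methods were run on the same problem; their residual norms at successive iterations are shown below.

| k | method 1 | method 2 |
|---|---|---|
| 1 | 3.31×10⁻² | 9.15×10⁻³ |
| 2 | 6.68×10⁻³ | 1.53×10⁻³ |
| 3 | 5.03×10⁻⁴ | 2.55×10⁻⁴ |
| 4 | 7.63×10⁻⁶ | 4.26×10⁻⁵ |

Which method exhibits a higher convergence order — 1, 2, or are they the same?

Method 1: p ≈ ln(7.63×10⁻⁶/5.03×10⁻⁴)/ln(5.03×10⁻⁴/6.68×10⁻³) ≈ 1.62.
Method 2: p ≈ ln(4.26×10⁻⁵/2.55×10⁻⁴)/ln(2.55×10⁻⁴/1.53×10⁻³) ≈ 1.00.
Method 1 has the higher order (≈1.6 vs ≈1.0).

1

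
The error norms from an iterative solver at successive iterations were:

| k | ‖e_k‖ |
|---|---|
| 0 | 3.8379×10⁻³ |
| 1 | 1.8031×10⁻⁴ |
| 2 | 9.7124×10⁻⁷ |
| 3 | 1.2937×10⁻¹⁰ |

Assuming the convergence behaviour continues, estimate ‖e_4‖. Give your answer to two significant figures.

3.1e-17

First estimate the order: p ≈ ln(‖e_3‖/‖e_2‖) / ln(‖e_2‖/‖e_1‖) = ln(1.2937×10⁻¹⁰/9.7124×10⁻⁷)/ln(9.7124×10⁻⁷/1.8031×10⁻⁴) = ln(0.000133201)/ln(0.0053865) ≈ 1.7082.
Then ‖e_4‖ ≈ ‖e_3‖·(‖e_3‖/‖e_2‖)^p = 1.2937×10⁻¹⁰·(0.000133201)^1.7082 = 1.2937×10⁻¹⁰·2.39819e-07 ≈ 3.103e-17.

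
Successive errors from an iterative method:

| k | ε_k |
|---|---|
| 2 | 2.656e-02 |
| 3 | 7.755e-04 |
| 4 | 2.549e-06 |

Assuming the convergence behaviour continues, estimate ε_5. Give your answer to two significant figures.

First estimate the order: p ≈ ln(ε_4/ε_3) / ln(ε_3/ε_2) = ln(2.549e-06/7.755e-04)/ln(7.755e-04/2.656e-02) = ln(0.00328691)/ln(0.029198) ≈ 1.6181.
Then ε_5 ≈ ε_4·(ε_4/ε_3)^p = 2.549e-06·(0.00328691)^1.6181 = 2.549e-06·9.59211e-05 ≈ 2.445e-10.

2.4e-10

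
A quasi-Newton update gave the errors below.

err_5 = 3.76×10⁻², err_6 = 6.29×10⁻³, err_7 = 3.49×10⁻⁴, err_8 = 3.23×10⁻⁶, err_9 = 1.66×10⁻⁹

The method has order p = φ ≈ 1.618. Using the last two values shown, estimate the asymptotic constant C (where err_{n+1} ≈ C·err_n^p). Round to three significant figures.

C ≈ err_9 / err_8^1.618
  = 1.66×10⁻⁹ / (3.23×10⁻⁶)^1.618
  = 1.66×10⁻⁹ / 1.30584e-09 ≈ 1.2712

1.27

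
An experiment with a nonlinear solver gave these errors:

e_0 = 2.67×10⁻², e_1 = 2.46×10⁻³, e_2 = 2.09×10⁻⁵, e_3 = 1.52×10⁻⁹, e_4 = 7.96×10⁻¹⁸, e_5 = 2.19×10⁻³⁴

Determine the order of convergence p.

2

Consecutive ratios: e_5/e_4 = 2.19×10⁻³⁴/7.96×10⁻¹⁸ = 2.75126e-17, e_4/e_3 = 7.96×10⁻¹⁸/1.52×10⁻⁹ = 5.23684e-09.
p ≈ ln(2.75126e-17)/ln(5.23684e-09) = -38.1319/-19.0675 ≈ 2.00.
So the convergence is quadratic (order 2).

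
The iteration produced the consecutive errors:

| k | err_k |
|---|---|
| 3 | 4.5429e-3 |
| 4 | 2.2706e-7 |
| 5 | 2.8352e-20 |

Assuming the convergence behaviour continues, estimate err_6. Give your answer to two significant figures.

First estimate the order: p ≈ ln(err_5/err_4) / ln(err_4/err_3) = ln(2.8352e-20/2.2706e-7)/ln(2.2706e-7/4.5429e-3) = ln(1.24866e-13)/ln(4.99813e-05) ≈ 3.0000.
Then err_6 ≈ err_5·(err_5/err_4)^p = 2.8352e-20·(1.24866e-13)^3.0000 = 2.8352e-20·1.94685e-39 ≈ 5.52e-59.

5.5e-59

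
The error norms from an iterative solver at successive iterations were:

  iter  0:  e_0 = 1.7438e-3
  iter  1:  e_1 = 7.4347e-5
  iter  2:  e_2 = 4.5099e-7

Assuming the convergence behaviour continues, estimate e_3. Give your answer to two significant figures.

1.2e-10

First estimate the order: p ≈ ln(e_2/e_1) / ln(e_1/e_0) = ln(4.5099e-7/7.4347e-5)/ln(7.4347e-5/1.7438e-3) = ln(0.00606601)/ln(0.042635) ≈ 1.6180.
Then e_3 ≈ e_2·(e_2/e_1)^p = 4.5099e-7·(0.00606601)^1.6180 = 4.5099e-7·0.000258665 ≈ 1.167e-10.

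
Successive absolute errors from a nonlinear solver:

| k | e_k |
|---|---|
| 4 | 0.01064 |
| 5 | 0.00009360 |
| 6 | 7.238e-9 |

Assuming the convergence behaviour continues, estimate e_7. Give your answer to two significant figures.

First estimate the order: p ≈ ln(e_6/e_5) / ln(e_5/e_4) = ln(7.238e-9/0.00009360)/ln(0.00009360/0.01064) = ln(7.73291e-05)/ln(0.00879699) ≈ 2.0002.
Then e_7 ≈ e_6·(e_6/e_5)^p = 7.238e-9·(7.73291e-05)^2.0002 = 7.238e-9·5.96848e-09 ≈ 4.32e-17.

4.3e-17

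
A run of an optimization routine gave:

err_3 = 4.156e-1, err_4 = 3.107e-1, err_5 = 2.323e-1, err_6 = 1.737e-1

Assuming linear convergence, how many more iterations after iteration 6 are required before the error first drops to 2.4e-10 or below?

71

Rate ρ ≈ err_6/err_5 = 1.737e-1/2.323e-1 = 0.7477.
After j more steps, err_{6+j} ≈ 1.737e-1·ρ^j; need ρ^j ≤ 2.4e-10/1.737e-1 = 1.38169e-09.
j ≥ ln(1.38169e-09)/ln(0.7477) = -20.4000/-0.29075 = 70.163.
So 71 more iterations are needed.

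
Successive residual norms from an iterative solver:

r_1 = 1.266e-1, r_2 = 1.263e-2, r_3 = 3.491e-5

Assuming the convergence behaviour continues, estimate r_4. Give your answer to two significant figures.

1.0e-11

First estimate the order: p ≈ ln(r_3/r_2) / ln(r_2/r_1) = ln(3.491e-5/1.263e-2)/ln(1.263e-2/1.266e-1) = ln(0.00276405)/ln(0.099763) ≈ 2.5558.
Then r_4 ≈ r_3·(r_3/r_2)^p = 3.491e-5·(0.00276405)^2.5558 = 3.491e-5·2.89137e-07 ≈ 1.009e-11.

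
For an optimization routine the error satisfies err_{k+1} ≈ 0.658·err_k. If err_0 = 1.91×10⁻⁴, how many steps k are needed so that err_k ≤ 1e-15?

63

After k steps, err_k ≈ 1.91×10⁻⁴·0.658^k.
Need 0.658^k ≤ 1e-15/1.91×10⁻⁴ = 5.2356e-12.
k ≥ ln(5.2356e-12)/ln(0.658) = -25.9755/-0.41855 = 62.061.
Smallest integer k = 63.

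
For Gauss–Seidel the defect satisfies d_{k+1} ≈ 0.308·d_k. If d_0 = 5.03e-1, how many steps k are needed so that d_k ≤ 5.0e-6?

10

After k steps, d_k ≈ 5.03e-1·0.308^k.
Need 0.308^k ≤ 5.0e-6/5.03e-1 = 9.94036e-06.
k ≥ ln(9.94036e-06)/ln(0.308) = -11.5189/-1.17766 = 9.781.
Smallest integer k = 10.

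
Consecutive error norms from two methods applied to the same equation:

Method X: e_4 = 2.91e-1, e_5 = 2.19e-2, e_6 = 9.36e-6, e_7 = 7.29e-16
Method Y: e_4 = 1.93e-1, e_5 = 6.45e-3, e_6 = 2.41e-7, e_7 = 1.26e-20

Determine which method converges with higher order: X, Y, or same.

Method X: p ≈ ln(7.29e-16/9.36e-6)/ln(9.36e-6/2.19e-2) ≈ 3.00.
Method Y: p ≈ ln(1.26e-20/2.41e-7)/ln(2.41e-7/6.45e-3) ≈ 3.00.
Both orders ≈ 3.0 — effectively the same.

same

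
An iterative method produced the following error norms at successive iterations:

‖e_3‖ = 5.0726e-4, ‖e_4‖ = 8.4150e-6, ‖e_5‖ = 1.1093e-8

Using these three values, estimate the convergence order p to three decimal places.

1.618

p ≈ ln(‖e_5‖/‖e_4‖) / ln(‖e_4‖/‖e_3‖)
  = ln(1.1093e-8/8.4150e-6) / ln(8.4150e-6/5.0726e-4)
  = ln(0.00131824) / ln(0.0165891)
  = -6.631458 / -4.099009 ≈ 1.617820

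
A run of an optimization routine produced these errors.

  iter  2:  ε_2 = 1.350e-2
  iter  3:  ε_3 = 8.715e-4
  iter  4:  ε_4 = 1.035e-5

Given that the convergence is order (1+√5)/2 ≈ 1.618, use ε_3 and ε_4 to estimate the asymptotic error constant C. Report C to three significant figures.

C ≈ ε_4 / ε_3^1.618
  = 1.035e-5 / (8.715e-4)^1.618
  = 1.035e-5 / 1.12035e-05 ≈ 0.92382

0.924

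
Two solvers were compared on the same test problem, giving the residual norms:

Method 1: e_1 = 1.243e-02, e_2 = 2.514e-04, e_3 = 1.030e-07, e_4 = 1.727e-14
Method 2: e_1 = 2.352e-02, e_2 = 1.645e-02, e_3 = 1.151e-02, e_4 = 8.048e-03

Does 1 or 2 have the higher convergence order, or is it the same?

Method 1: p ≈ ln(1.727e-14/1.030e-07)/ln(1.030e-07/2.514e-04) ≈ 2.00.
Method 2: p ≈ ln(8.048e-03/1.151e-02)/ln(1.151e-02/1.645e-02) ≈ 1.00.
Method 1 has the higher order (≈2.0 vs ≈1.0).

1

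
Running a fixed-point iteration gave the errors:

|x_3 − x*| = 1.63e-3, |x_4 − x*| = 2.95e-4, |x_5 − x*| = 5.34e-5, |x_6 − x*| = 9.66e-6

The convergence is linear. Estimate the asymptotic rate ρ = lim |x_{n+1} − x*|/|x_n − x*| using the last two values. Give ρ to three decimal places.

0.181

ρ ≈ |x_6 − x*|/|x_5 − x*| = 9.66e-6/5.34e-5 = 0.18090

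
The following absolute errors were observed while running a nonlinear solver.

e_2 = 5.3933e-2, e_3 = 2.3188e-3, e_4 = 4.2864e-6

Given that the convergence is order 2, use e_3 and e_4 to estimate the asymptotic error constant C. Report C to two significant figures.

0.80

C ≈ e_4 / e_3^2
  = 4.2864e-6 / (2.3188e-3)^2
  = 4.2864e-6 / 5.37683e-06 ≈ 0.7972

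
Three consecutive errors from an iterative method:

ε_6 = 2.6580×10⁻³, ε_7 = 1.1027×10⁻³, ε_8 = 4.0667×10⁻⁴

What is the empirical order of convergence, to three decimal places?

1.134

p ≈ ln(ε_8/ε_7) / ln(ε_7/ε_6)
  = ln(4.0667×10⁻⁴/1.1027×10⁻³) / ln(1.1027×10⁻³/2.6580×10⁻³)
  = ln(0.368795) / ln(0.414861)
  = -0.997514 / -0.879812 ≈ 1.133781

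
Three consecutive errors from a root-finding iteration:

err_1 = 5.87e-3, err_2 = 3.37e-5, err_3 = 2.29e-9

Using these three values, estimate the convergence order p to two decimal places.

1.86

p ≈ ln(err_3/err_2) / ln(err_2/err_1)
  = ln(2.29e-9/3.37e-5) / ln(3.37e-5/5.87e-3)
  = ln(6.79525e-05) / ln(0.00574106)
  = -9.59670 / -5.16011 ≈ 1.85979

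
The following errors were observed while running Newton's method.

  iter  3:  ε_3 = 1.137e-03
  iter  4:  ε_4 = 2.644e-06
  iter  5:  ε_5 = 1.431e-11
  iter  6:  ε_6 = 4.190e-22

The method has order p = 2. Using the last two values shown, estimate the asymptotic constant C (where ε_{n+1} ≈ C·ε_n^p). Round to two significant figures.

C ≈ ε_6 / ε_5^2
  = 4.190e-22 / (1.431e-11)^2
  = 4.190e-22 / 2.04776e-22 ≈ 2.0461

2.0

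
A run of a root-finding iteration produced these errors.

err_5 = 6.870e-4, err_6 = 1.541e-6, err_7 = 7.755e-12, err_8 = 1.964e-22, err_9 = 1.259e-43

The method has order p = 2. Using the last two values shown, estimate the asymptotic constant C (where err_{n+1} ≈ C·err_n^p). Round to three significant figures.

3.26

C ≈ err_9 / err_8^2
  = 1.259e-43 / (1.964e-22)^2
  = 1.259e-43 / 3.8573e-44 ≈ 3.2639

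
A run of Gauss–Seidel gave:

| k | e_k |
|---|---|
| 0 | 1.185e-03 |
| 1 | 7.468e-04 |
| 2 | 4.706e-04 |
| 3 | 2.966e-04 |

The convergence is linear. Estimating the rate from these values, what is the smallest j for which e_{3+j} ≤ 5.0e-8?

19

Rate ρ ≈ e_3/e_2 = 2.966e-04/4.706e-04 = 0.6303.
After j more steps, e_{3+j} ≈ 2.966e-04·ρ^j; need ρ^j ≤ 5.0e-8/2.966e-04 = 0.000168577.
j ≥ ln(0.000168577)/ln(0.6303) = -8.6881/-0.46156 = 18.823.
So 19 more iterations are needed.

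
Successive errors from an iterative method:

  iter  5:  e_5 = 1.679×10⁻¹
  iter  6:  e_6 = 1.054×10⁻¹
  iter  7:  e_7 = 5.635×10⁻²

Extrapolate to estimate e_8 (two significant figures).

First estimate the order: p ≈ ln(e_7/e_6) / ln(e_6/e_5) = ln(5.635×10⁻²/1.054×10⁻¹)/ln(1.054×10⁻¹/1.679×10⁻¹) = ln(0.53463)/ln(0.627755) ≈ 1.3449.
Then e_8 ≈ e_7·(e_7/e_6)^p = 5.635×10⁻²·(0.53463)^1.3449 = 5.635×10⁻²·0.430783 ≈ 0.02427.

2.4e-2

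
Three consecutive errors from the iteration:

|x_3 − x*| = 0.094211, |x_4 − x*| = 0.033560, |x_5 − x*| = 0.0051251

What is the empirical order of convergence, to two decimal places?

1.82

p ≈ ln(|x_5 − x*|/|x_4 − x*|) / ln(|x_4 − x*|/|x_3 − x*|)
  = ln(0.0051251/0.033560) / ln(0.033560/0.094211)
  = ln(0.152715) / ln(0.356222)
  = -1.87918 / -1.03220 ≈ 1.82056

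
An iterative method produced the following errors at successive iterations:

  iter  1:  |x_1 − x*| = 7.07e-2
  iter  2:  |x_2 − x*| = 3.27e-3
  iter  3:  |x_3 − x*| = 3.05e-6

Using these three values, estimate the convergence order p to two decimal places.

2.27

p ≈ ln(|x_3 − x*|/|x_2 − x*|) / ln(|x_2 − x*|/|x_1 − x*|)
  = ln(3.05e-6/3.27e-3) / ln(3.27e-3/7.07e-2)
  = ln(0.000932722) / ln(0.0462518)
  = -6.97740 / -3.07365 ≈ 2.27007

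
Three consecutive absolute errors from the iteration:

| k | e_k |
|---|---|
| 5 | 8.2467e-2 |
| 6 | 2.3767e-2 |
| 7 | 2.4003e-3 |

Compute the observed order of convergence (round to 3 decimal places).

1.843

p ≈ ln(e_7/e_6) / ln(e_6/e_5)
  = ln(2.4003e-3/2.3767e-2) / ln(2.3767e-2/8.2467e-2)
  = ln(0.100993) / ln(0.2882)
  = -2.292704 / -1.244101 ≈ 1.842860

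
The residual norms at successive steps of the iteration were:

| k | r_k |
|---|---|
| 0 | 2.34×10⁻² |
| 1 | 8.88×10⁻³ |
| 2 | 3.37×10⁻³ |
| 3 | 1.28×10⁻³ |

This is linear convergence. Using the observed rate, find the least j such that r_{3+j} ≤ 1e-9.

15

Rate ρ ≈ r_3/r_2 = 1.28×10⁻³/3.37×10⁻³ = 0.3798.
After j more steps, r_{3+j} ≈ 1.28×10⁻³·ρ^j; need ρ^j ≤ 1e-9/1.28×10⁻³ = 7.8125e-07.
j ≥ ln(7.8125e-07)/ln(0.3798) = -14.0624/-0.96811 = 14.526.
So 15 more iterations are needed.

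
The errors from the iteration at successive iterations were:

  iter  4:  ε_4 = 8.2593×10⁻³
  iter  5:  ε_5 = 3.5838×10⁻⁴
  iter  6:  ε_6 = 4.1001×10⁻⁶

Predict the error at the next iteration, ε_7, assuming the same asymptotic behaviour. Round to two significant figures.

7.0e-9

First estimate the order: p ≈ ln(ε_6/ε_5) / ln(ε_5/ε_4) = ln(4.1001×10⁻⁶/3.5838×10⁻⁴)/ln(3.5838×10⁻⁴/8.2593×10⁻³) = ln(0.0114406)/ln(0.0433911) ≈ 1.4249.
Then ε_7 ≈ ε_6·(ε_6/ε_5)^p = 4.1001×10⁻⁶·(0.0114406)^1.4249 = 4.1001×10⁻⁶·0.00171192 ≈ 7.019e-09.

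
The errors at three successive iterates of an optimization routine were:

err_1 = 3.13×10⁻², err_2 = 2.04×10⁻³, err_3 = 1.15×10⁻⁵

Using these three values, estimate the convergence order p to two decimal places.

p ≈ ln(err_3/err_2) / ln(err_2/err_1)
  = ln(1.15×10⁻⁵/2.04×10⁻³) / ln(2.04×10⁻³/3.13×10⁻²)
  = ln(0.00563725) / ln(0.0651757)
  = -5.17836 / -2.73067 ≈ 1.89637

1.90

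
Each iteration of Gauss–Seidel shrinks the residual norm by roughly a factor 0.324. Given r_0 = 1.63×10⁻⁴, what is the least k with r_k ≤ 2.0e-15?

After k steps, r_k ≈ 1.63×10⁻⁴·0.324^k.
Need 0.324^k ≤ 2.0e-15/1.63×10⁻⁴ = 1.22699e-11.
k ≥ ln(1.22699e-11)/ln(0.324) = -25.1239/-1.12701 = 22.293.
Smallest integer k = 23.

23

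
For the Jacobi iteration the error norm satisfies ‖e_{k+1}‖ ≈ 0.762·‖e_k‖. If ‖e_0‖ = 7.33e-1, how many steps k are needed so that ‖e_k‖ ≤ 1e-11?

93

After k steps, ‖e_k‖ ≈ 7.33e-1·0.762^k.
Need 0.762^k ≤ 1e-11/7.33e-1 = 1.36426e-11.
k ≥ ln(1.36426e-11)/ln(0.762) = -25.0178/-0.27181 = 92.041.
Smallest integer k = 93.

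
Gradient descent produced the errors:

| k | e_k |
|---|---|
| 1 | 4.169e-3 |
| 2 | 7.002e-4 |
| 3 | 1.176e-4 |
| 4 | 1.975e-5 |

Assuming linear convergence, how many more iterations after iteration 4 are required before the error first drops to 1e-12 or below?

Rate ρ ≈ e_4/e_3 = 1.975e-5/1.176e-4 = 0.1679.
After j more steps, e_{4+j} ≈ 1.975e-5·ρ^j; need ρ^j ≤ 1e-12/1.975e-5 = 5.06329e-08.
j ≥ ln(5.06329e-08)/ln(0.1679) = -16.7987/-1.78439 = 9.414.
So 10 more iterations are needed.

10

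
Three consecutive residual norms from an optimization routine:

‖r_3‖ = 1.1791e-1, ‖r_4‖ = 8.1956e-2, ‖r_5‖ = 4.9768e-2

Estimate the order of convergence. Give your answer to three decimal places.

1.371

p ≈ ln(‖r_5‖/‖r_4‖) / ln(‖r_4‖/‖r_3‖)
  = ln(4.9768e-2/8.1956e-2) / ln(8.1956e-2/1.1791e-1)
  = ln(0.607253) / ln(0.695073)
  = -0.498810 / -0.363738 ≈ 1.371344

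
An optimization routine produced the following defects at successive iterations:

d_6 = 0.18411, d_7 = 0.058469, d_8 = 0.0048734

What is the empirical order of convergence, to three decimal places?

p ≈ ln(d_8/d_7) / ln(d_7/d_6)
  = ln(0.0048734/0.058469) / ln(0.058469/0.18411)
  = ln(0.0833502) / ln(0.317576)
  = -2.484704 / -1.147038 ≈ 2.166192

2.166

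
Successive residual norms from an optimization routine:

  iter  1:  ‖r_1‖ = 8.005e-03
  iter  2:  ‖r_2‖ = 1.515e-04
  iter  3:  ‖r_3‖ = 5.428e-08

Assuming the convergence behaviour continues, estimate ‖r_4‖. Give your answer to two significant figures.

7.0e-15

First estimate the order: p ≈ ln(‖r_3‖/‖r_2‖) / ln(‖r_2‖/‖r_1‖) = ln(5.428e-08/1.515e-04)/ln(1.515e-04/8.005e-03) = ln(0.000358284)/ln(0.0189257) ≈ 1.9999.
Then ‖r_4‖ ≈ ‖r_3‖·(‖r_3‖/‖r_2‖)^p = 5.428e-08·(0.000358284)^1.9999 = 5.428e-08·1.28469e-07 ≈ 6.973e-15.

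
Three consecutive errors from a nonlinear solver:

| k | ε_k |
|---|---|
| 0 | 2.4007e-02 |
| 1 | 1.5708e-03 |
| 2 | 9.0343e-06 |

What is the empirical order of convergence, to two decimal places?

1.89

p ≈ ln(ε_2/ε_1) / ln(ε_1/ε_0)
  = ln(9.0343e-06/1.5708e-03) / ln(1.5708e-03/2.4007e-02)
  = ln(0.0057514) / ln(0.0654309)
  = -5.15831 / -2.72676 ≈ 1.89174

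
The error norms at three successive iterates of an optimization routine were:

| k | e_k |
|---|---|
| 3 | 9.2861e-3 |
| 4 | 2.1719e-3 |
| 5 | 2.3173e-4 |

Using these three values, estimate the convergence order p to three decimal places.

p ≈ ln(e_5/e_4) / ln(e_4/e_3)
  = ln(2.3173e-4/2.1719e-3) / ln(2.1719e-3/9.2861e-3)
  = ln(0.106695) / ln(0.233887)
  = -2.237781 / -1.452917 ≈ 1.540199

1.540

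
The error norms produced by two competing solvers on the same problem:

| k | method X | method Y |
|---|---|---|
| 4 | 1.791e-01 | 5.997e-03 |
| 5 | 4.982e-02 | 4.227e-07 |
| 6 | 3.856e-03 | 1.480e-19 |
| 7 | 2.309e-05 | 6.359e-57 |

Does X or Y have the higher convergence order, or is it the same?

Y

Method X: p ≈ ln(2.309e-05/3.856e-03)/ln(3.856e-03/4.982e-02) ≈ 2.00.
Method Y: p ≈ ln(6.359e-57/1.480e-19)/ln(1.480e-19/4.227e-07) ≈ 3.00.
Method Y has the higher order (≈3.0 vs ≈2.0).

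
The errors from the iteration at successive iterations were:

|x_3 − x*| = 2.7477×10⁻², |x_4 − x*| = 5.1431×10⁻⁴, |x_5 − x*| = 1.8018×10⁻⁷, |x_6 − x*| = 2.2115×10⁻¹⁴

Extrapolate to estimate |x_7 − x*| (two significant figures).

First estimate the order: p ≈ ln(|x_6 − x*|/|x_5 − x*|) / ln(|x_5 − x*|/|x_4 − x*|) = ln(2.2115×10⁻¹⁴/1.8018×10⁻⁷)/ln(1.8018×10⁻⁷/5.1431×10⁻⁴) = ln(1.22738e-07)/ln(0.000350333) ≈ 2.0000.
Then |x_7 − x*| ≈ |x_6 − x*|·(|x_6 − x*|/|x_5 − x*|)^p = 2.2115×10⁻¹⁴·(1.22738e-07)^2.0000 = 2.2115×10⁻¹⁴·1.50646e-14 ≈ 3.332e-28.

3.3e-28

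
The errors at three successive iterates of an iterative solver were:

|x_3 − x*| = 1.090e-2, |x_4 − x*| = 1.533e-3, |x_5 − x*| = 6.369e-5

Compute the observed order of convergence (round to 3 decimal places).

1.622

p ≈ ln(|x_5 − x*|/|x_4 − x*|) / ln(|x_4 − x*|/|x_3 − x*|)
  = ln(6.369e-5/1.533e-3) / ln(1.533e-3/1.090e-2)
  = ln(0.041546) / ln(0.140642)
  = -3.180954 / -1.961538 ≈ 1.621663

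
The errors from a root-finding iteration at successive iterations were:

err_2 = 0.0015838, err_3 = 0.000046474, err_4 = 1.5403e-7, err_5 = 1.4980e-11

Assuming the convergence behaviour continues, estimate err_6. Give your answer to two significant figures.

First estimate the order: p ≈ ln(err_5/err_4) / ln(err_4/err_3) = ln(1.4980e-11/1.5403e-7)/ln(1.5403e-7/0.000046474) = ln(9.72538e-05)/ln(0.00331433) ≈ 1.6180.
Then err_6 ≈ err_5·(err_5/err_4)^p = 1.4980e-11·(9.72538e-05)^1.6180 = 1.4980e-11·3.22428e-07 ≈ 4.83e-18.

4.8e-18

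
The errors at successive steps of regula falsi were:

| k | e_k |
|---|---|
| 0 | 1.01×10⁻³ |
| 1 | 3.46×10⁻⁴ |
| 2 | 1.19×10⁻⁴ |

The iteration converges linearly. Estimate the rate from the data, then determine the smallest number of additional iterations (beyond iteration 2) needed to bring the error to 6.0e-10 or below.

12

Rate ρ ≈ e_2/e_1 = 1.19×10⁻⁴/3.46×10⁻⁴ = 0.3439.
After j more steps, e_{2+j} ≈ 1.19×10⁻⁴·ρ^j; need ρ^j ≤ 6.0e-10/1.19×10⁻⁴ = 5.04202e-06.
j ≥ ln(5.04202e-06)/ln(0.3439) = -12.1977/-1.06740 = 11.427.
So 12 more iterations are needed.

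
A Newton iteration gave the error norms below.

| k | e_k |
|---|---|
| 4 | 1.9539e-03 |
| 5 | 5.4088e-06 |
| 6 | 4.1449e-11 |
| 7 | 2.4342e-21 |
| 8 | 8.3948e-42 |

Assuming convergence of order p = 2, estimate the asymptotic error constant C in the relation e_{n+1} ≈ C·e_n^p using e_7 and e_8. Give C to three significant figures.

1.42

C ≈ e_8 / e_7^2
  = 8.3948e-42 / (2.4342e-21)^2
  = 8.3948e-42 / 5.92533e-42 ≈ 1.4168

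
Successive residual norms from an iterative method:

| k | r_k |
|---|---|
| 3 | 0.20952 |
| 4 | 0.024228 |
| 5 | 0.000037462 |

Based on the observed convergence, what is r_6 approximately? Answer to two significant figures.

1.4e-13

First estimate the order: p ≈ ln(r_5/r_4) / ln(r_4/r_3) = ln(0.000037462/0.024228)/ln(0.024228/0.20952) = ln(0.00154623)/ln(0.115636) ≈ 3.0000.
Then r_6 ≈ r_5·(r_5/r_4)^p = 0.000037462·(0.00154623)^3.0000 = 0.000037462·3.69677e-09 ≈ 1.385e-13.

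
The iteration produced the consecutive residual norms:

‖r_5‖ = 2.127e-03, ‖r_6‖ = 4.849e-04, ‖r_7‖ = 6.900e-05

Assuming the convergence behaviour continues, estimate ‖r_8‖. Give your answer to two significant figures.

First estimate the order: p ≈ ln(‖r_7‖/‖r_6‖) / ln(‖r_6‖/‖r_5‖) = ln(6.900e-05/4.849e-04)/ln(4.849e-04/2.127e-03) = ln(0.142297)/ln(0.227974) ≈ 1.3188.
Then ‖r_8‖ ≈ ‖r_7‖·(‖r_7‖/‖r_6‖)^p = 6.900e-05·(0.142297)^1.3188 = 6.900e-05·0.0764248 ≈ 5.273e-06.

5.3e-6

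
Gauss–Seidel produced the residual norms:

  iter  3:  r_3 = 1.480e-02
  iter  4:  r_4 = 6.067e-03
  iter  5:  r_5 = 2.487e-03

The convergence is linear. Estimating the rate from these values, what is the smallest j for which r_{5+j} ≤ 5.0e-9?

15

Rate ρ ≈ r_5/r_4 = 2.487e-03/6.067e-03 = 0.4099.
After j more steps, r_{5+j} ≈ 2.487e-03·ρ^j; need ρ^j ≤ 5.0e-9/2.487e-03 = 2.01045e-06.
j ≥ ln(2.01045e-06)/ln(0.4099) = -13.1172/-0.89184 = 14.708.
So 15 more iterations are needed.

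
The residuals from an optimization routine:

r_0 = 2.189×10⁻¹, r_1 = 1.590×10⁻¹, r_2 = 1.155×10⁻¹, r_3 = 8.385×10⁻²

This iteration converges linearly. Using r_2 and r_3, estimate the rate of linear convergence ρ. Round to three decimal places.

ρ ≈ r_3/r_2 = 8.385×10⁻²/1.155×10⁻¹ = 0.72597

0.726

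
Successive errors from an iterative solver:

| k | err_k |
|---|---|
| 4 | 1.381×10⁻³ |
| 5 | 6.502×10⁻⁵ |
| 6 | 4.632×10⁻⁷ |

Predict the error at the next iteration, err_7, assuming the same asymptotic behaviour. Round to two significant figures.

1.6e-10

First estimate the order: p ≈ ln(err_6/err_5) / ln(err_5/err_4) = ln(4.632×10⁻⁷/6.502×10⁻⁵)/ln(6.502×10⁻⁵/1.381×10⁻³) = ln(0.00712396)/ln(0.0470818) ≈ 1.6180.
Then err_7 ≈ err_6·(err_6/err_5)^p = 4.632×10⁻⁷·(0.00712396)^1.6180 = 4.632×10⁻⁷·0.000335508 ≈ 1.554e-10.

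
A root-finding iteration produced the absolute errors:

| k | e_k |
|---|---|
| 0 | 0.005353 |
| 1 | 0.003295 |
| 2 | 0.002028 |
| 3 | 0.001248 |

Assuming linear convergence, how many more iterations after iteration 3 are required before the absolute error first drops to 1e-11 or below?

39

Rate ρ ≈ e_3/e_2 = 0.001248/0.002028 = 0.6154.
After j more steps, e_{3+j} ≈ 0.001248·ρ^j; need ρ^j ≤ 1e-11/0.001248 = 8.01282e-09.
j ≥ ln(8.01282e-09)/ln(0.6154) = -18.6422/-0.48548 = 38.400.
So 39 more iterations are needed.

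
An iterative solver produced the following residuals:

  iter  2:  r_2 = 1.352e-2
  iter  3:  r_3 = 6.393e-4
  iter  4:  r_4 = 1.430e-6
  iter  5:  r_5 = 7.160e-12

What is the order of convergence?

Consecutive ratios: r_5/r_4 = 7.160e-12/1.430e-6 = 5.00699e-06, r_4/r_3 = 1.430e-6/6.393e-4 = 0.00223682.
p ≈ ln(5.00699e-06)/ln(0.00223682) = -12.2047/-6.1027 ≈ 2.00.
So the convergence is quadratic (order 2).

2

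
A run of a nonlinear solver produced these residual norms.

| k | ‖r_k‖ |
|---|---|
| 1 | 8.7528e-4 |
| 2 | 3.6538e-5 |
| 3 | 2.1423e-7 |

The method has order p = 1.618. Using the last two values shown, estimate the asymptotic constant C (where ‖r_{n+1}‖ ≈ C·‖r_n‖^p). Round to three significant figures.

3.24

C ≈ ‖r_3‖ / ‖r_2‖^1.618
  = 2.1423e-7 / (3.6538e-5)^1.618
  = 2.1423e-7 / 6.61487e-08 ≈ 3.2386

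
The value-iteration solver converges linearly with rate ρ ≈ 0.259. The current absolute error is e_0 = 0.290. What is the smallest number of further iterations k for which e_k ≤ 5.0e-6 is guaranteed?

After k steps, e_k ≈ 0.290·0.259^k.
Need 0.259^k ≤ 5.0e-6/0.290 = 1.72414e-05.
k ≥ ln(1.72414e-05)/ln(0.259) = -10.9682/-1.35093 = 8.119.
Smallest integer k = 9.

9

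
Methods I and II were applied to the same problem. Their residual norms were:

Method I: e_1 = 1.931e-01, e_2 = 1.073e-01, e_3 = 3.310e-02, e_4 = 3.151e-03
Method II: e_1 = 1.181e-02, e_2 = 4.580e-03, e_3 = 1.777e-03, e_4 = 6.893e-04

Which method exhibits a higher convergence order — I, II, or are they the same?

Method I: p ≈ ln(3.151e-03/3.310e-02)/ln(3.310e-02/1.073e-01) ≈ 2.00.
Method II: p ≈ ln(6.893e-04/1.777e-03)/ln(1.777e-03/4.580e-03) ≈ 1.00.
Method I has the higher order (≈2.0 vs ≈1.0).

I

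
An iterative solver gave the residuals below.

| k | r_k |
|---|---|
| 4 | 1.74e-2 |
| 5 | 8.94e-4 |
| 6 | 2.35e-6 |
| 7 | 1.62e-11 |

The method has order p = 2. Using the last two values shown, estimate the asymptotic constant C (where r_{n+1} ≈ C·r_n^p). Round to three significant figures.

C ≈ r_7 / r_6^2
  = 1.62e-11 / (2.35e-6)^2
  = 1.62e-11 / 5.5225e-12 ≈ 2.9335

2.93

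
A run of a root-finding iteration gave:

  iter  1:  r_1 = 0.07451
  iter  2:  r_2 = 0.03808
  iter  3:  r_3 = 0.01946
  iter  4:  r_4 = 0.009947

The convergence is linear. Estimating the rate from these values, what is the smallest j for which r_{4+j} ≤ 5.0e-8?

19

Rate ρ ≈ r_4/r_3 = 0.009947/0.01946 = 0.5112.
After j more steps, r_{4+j} ≈ 0.009947·ρ^j; need ρ^j ≤ 5.0e-8/0.009947 = 5.02664e-06.
j ≥ ln(5.02664e-06)/ln(0.5112) = -12.2008/-0.67099 = 18.183.
So 19 more iterations are needed.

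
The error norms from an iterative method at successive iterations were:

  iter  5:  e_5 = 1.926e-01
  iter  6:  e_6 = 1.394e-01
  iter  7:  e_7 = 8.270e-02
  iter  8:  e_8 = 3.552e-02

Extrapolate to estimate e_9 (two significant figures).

9.0e-3

First estimate the order: p ≈ ln(e_8/e_7) / ln(e_7/e_6) = ln(3.552e-02/8.270e-02)/ln(8.270e-02/1.394e-01) = ln(0.429504)/ln(0.593257) ≈ 1.6186.
Then e_9 ≈ e_8·(e_8/e_7)^p = 3.552e-02·(0.429504)^1.6186 = 3.552e-02·0.254637 ≈ 0.009045.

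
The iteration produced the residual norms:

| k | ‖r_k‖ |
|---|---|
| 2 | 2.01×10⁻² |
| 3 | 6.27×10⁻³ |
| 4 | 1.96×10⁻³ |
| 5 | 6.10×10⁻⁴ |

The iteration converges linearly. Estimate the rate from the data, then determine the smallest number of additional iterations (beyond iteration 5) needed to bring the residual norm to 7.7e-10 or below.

12

Rate ρ ≈ ‖r_5‖/‖r_4‖ = 6.10×10⁻⁴/1.96×10⁻³ = 0.3112.
After j more steps, ‖r_{5+j}‖ ≈ 6.10×10⁻⁴·ρ^j; need ρ^j ≤ 7.7e-10/6.10×10⁻⁴ = 1.2623e-06.
j ≥ ln(1.2623e-06)/ln(0.3112) = -13.5826/-1.16732 = 11.636.
So 12 more iterations are needed.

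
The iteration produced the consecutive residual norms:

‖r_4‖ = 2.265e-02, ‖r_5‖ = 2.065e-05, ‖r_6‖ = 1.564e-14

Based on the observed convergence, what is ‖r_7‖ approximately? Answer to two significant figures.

6.8e-42

First estimate the order: p ≈ ln(‖r_6‖/‖r_5‖) / ln(‖r_5‖/‖r_4‖) = ln(1.564e-14/2.065e-05)/ln(2.065e-05/2.265e-02) = ln(7.57385e-10)/ln(0.0009117) ≈ 3.0001.
Then ‖r_7‖ ≈ ‖r_6‖·(‖r_6‖/‖r_5‖)^p = 1.564e-14·(7.57385e-10)^3.0001 = 1.564e-14·4.33549e-28 ≈ 6.781e-42.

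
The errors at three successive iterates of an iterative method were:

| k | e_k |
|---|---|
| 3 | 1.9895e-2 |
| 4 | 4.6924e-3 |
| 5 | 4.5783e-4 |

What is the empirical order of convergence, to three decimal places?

1.611

p ≈ ln(e_5/e_4) / ln(e_4/e_3)
  = ln(4.5783e-4/4.6924e-3) / ln(4.6924e-3/1.9895e-2)
  = ln(0.0975684) / ln(0.235858)
  = -2.327202 / -1.444525 ≈ 1.611050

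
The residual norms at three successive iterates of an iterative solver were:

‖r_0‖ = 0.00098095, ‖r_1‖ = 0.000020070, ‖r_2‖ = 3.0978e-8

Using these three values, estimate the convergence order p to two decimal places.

p ≈ ln(‖r_2‖/‖r_1‖) / ln(‖r_1‖/‖r_0‖)
  = ln(3.0978e-8/0.000020070) / ln(0.000020070/0.00098095)
  = ln(0.0015435) / ln(0.0204598)
  = -6.47370 / -3.88929 ≈ 1.66449

1.66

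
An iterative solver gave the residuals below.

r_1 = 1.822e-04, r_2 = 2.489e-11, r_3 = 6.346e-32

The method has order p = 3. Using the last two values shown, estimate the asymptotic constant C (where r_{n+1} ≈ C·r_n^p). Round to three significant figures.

4.12

C ≈ r_3 / r_2^3
  = 6.346e-32 / (2.489e-11)^3
  = 6.346e-32 / 1.54197e-32 ≈ 4.1155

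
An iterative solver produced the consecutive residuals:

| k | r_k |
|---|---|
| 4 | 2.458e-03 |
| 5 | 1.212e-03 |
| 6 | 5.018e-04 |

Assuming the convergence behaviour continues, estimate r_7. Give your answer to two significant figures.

First estimate the order: p ≈ ln(r_6/r_5) / ln(r_5/r_4) = ln(5.018e-04/1.212e-03)/ln(1.212e-03/2.458e-03) = ln(0.414026)/ln(0.493084) ≈ 1.2471.
Then r_7 ≈ r_6·(r_6/r_5)^p = 5.018e-04·(0.414026)^1.2471 = 5.018e-04·0.332962 ≈ 0.0001671.

1.7e-4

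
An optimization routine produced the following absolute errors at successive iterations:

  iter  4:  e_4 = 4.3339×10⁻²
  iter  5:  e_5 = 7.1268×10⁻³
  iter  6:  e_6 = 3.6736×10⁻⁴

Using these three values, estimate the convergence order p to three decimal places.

1.643

p ≈ ln(e_6/e_5) / ln(e_5/e_4)
  = ln(3.6736×10⁻⁴/7.1268×10⁻³) / ln(7.1268×10⁻³/4.3339×10⁻²)
  = ln(0.0515463) / ln(0.164443)
  = -2.965275 / -1.805191 ≈ 1.642638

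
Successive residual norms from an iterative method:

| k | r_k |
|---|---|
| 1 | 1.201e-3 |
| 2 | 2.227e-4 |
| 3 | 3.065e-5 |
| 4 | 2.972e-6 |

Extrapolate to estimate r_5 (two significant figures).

1.9e-7

First estimate the order: p ≈ ln(r_4/r_3) / ln(r_3/r_2) = ln(2.972e-6/3.065e-5)/ln(3.065e-5/2.227e-4) = ln(0.0969657)/ln(0.137629) ≈ 1.1766.
Then r_5 ≈ r_4·(r_4/r_3)^p = 2.972e-6·(0.0969657)^1.1766 = 2.972e-6·0.0642177 ≈ 1.909e-07.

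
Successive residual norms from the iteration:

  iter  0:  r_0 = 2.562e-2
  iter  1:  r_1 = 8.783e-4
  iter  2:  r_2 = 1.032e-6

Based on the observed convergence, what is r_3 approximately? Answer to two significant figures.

First estimate the order: p ≈ ln(r_2/r_1) / ln(r_1/r_0) = ln(1.032e-6/8.783e-4)/ln(8.783e-4/2.562e-2) = ln(0.001175)/ln(0.0342818) ≈ 2.0001.
Then r_3 ≈ r_2·(r_2/r_1)^p = 1.032e-6·(0.001175)^2.0001 = 1.032e-6·1.37969e-06 ≈ 1.424e-12.

1.4e-12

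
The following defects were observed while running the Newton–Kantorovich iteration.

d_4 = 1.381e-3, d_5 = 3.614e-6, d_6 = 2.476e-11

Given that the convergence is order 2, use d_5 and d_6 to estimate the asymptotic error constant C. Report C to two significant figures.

C ≈ d_6 / d_5^2
  = 2.476e-11 / (3.614e-6)^2
  = 2.476e-11 / 1.3061e-11 ≈ 1.8957

1.9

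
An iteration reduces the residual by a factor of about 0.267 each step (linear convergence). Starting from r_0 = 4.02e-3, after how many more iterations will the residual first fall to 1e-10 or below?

14

After k steps, r_k ≈ 4.02e-3·0.267^k.
Need 0.267^k ≤ 1e-10/4.02e-3 = 2.48756e-08.
k ≥ ln(2.48756e-08)/ln(0.267) = -17.5094/-1.32051 = 13.260.
Smallest integer k = 14.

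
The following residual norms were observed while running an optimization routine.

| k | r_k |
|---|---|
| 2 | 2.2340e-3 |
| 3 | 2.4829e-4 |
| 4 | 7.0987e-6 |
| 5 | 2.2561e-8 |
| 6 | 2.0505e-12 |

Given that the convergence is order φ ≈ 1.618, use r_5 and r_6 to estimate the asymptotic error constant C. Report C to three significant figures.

4.83

C ≈ r_6 / r_5^1.618
  = 2.0505e-12 / (2.2561e-8)^1.618
  = 2.0505e-12 / 4.24359e-13 ≈ 4.832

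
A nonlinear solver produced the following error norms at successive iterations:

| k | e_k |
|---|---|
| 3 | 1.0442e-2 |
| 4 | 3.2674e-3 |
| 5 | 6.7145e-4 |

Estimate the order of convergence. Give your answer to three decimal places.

1.362

p ≈ ln(e_5/e_4) / ln(e_4/e_3)
  = ln(6.7145e-4/3.2674e-3) / ln(3.2674e-3/1.0442e-2)
  = ln(0.2055) / ln(0.312909)
  = -1.582309 / -1.161843 ≈ 1.361896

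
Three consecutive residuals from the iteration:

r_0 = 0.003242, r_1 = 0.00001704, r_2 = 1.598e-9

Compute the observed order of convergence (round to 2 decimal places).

p ≈ ln(r_2/r_1) / ln(r_1/r_0)
  = ln(1.598e-9/0.00001704) / ln(0.00001704/0.003242)
  = ln(9.37793e-05) / ln(0.00525601)
  = -9.27457 / -5.24838 ≈ 1.76713

1.77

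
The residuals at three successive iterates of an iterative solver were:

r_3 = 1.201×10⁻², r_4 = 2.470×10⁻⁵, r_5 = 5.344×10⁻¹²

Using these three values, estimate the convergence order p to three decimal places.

p ≈ ln(r_5/r_4) / ln(r_4/r_3)
  = ln(5.344×10⁻¹²/2.470×10⁻⁵) / ln(2.470×10⁻⁵/1.201×10⁻²)
  = ln(2.16356e-07) / ln(0.00205662)
  = -15.346341 / -6.186691 ≈ 2.480541

2.481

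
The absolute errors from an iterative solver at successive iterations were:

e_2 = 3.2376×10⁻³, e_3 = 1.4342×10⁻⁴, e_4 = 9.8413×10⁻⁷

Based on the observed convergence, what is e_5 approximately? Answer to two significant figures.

First estimate the order: p ≈ ln(e_4/e_3) / ln(e_3/e_2) = ln(9.8413×10⁻⁷/1.4342×10⁻⁴)/ln(1.4342×10⁻⁴/3.2376×10⁻³) = ln(0.00686187)/ln(0.0442982) ≈ 1.5984.
Then e_5 ≈ e_4·(e_4/e_3)^p = 9.8413×10⁻⁷·(0.00686187)^1.5984 = 9.8413×10⁻⁷·0.000348153 ≈ 3.426e-10.

3.4e-10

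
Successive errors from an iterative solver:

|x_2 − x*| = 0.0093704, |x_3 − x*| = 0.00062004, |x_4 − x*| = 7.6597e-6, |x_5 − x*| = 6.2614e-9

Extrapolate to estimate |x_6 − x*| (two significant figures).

First estimate the order: p ≈ ln(|x_5 − x*|/|x_4 − x*|) / ln(|x_4 − x*|/|x_3 − x*|) = ln(6.2614e-9/7.6597e-6)/ln(7.6597e-6/0.00062004) = ln(0.000817447)/ln(0.0123536) ≈ 1.6180.
Then |x_6 − x*| ≈ |x_5 − x*|·(|x_5 − x*|/|x_4 − x*|)^p = 6.2614e-9·(0.000817447)^1.6180 = 6.2614e-9·1.01009e-05 ≈ 6.325e-14.

6.3e-14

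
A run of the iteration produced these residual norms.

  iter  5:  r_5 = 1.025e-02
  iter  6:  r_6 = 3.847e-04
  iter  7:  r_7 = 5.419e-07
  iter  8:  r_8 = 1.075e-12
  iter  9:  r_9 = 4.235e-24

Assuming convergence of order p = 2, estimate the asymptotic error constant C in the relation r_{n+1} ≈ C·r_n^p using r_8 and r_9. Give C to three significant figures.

3.66

C ≈ r_9 / r_8^2
  = 4.235e-24 / (1.075e-12)^2
  = 4.235e-24 / 1.15562e-24 ≈ 3.6647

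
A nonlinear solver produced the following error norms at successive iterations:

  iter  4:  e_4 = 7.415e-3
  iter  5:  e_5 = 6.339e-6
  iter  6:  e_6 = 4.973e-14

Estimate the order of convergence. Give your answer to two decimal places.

p ≈ ln(e_6/e_5) / ln(e_5/e_4)
  = ln(4.973e-14/6.339e-6) / ln(6.339e-6/7.415e-3)
  = ln(7.84509e-09) / ln(0.000854889)
  = -18.66338 / -7.06454 ≈ 2.64184

2.64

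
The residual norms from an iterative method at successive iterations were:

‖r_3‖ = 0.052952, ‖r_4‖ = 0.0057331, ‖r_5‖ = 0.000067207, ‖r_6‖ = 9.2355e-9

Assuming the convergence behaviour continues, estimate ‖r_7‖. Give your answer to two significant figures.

1.7e-16

First estimate the order: p ≈ ln(‖r_6‖/‖r_5‖) / ln(‖r_5‖/‖r_4‖) = ln(9.2355e-9/0.000067207)/ln(0.000067207/0.0057331) = ln(0.000137419)/ln(0.0117226) ≈ 2.0000.
Then ‖r_7‖ ≈ ‖r_6‖·(‖r_6‖/‖r_5‖)^p = 9.2355e-9·(0.000137419)^2.0000 = 9.2355e-9·1.8884e-08 ≈ 1.744e-16.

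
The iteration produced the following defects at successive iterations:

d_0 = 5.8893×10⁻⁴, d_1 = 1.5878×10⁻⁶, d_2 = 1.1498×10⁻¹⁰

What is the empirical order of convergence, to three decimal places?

1.611

p ≈ ln(d_2/d_1) / ln(d_1/d_0)
  = ln(1.1498×10⁻¹⁰/1.5878×10⁻⁶) / ln(1.5878×10⁻⁶/5.8893×10⁻⁴)
  = ln(7.24147e-05) / ln(0.00269608)
  = -9.533101 / -5.915956 ≈ 1.611422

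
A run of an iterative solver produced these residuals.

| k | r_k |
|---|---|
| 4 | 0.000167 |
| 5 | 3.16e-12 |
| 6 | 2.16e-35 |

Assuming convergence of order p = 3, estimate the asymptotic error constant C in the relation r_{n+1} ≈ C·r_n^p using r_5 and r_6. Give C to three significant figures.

0.685

C ≈ r_6 / r_5^3
  = 2.16e-35 / (3.16e-12)^3
  = 2.16e-35 / 3.15545e-35 ≈ 0.68453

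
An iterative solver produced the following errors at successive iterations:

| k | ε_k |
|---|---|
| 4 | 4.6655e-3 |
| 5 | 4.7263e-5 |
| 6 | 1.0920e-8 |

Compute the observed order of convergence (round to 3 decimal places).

1.823

p ≈ ln(ε_6/ε_5) / ln(ε_5/ε_4)
  = ln(1.0920e-8/4.7263e-5) / ln(4.7263e-5/4.6655e-3)
  = ln(0.000231048) / ln(0.0101303)
  = -8.372885 / -4.592224 ≈ 1.823275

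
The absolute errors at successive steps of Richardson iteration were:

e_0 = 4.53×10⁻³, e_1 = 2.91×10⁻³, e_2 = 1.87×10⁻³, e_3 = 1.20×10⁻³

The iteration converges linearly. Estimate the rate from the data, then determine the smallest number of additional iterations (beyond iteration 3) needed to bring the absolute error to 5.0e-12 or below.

Rate ρ ≈ e_3/e_2 = 1.20×10⁻³/1.87×10⁻³ = 0.6417.
After j more steps, e_{3+j} ≈ 1.20×10⁻³·ρ^j; need ρ^j ≤ 5.0e-12/1.20×10⁻³ = 4.16667e-09.
j ≥ ln(4.16667e-09)/ln(0.6417) = -19.2961/-0.44363 = 43.496.
So 44 more iterations are needed.

44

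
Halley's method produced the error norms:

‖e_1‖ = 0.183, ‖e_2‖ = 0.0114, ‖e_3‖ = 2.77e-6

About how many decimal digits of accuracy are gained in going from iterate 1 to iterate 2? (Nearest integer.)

1

Digits gained ≈ log₁₀(‖e_1‖/‖e_2‖) = log₁₀(0.183/0.0114) = log₁₀(16.0526) ≈ 1.206.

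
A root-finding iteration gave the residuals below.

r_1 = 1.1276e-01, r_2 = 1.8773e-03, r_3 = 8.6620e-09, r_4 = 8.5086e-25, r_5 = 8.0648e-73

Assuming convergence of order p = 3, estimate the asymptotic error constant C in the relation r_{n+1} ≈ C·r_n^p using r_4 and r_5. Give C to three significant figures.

C ≈ r_5 / r_4^3
  = 8.0648e-73 / (8.5086e-25)^3
  = 8.0648e-73 / 6.15991e-73 ≈ 1.3092

1.31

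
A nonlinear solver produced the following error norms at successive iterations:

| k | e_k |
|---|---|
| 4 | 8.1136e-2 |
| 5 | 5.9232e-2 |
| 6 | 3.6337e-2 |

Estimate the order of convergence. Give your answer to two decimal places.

p ≈ ln(e_6/e_5) / ln(e_5/e_4)
  = ln(3.6337e-2/5.9232e-2) / ln(5.9232e-2/8.1136e-2)
  = ln(0.613469) / ln(0.730034)
  = -0.48863 / -0.31466 ≈ 1.55288

1.55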